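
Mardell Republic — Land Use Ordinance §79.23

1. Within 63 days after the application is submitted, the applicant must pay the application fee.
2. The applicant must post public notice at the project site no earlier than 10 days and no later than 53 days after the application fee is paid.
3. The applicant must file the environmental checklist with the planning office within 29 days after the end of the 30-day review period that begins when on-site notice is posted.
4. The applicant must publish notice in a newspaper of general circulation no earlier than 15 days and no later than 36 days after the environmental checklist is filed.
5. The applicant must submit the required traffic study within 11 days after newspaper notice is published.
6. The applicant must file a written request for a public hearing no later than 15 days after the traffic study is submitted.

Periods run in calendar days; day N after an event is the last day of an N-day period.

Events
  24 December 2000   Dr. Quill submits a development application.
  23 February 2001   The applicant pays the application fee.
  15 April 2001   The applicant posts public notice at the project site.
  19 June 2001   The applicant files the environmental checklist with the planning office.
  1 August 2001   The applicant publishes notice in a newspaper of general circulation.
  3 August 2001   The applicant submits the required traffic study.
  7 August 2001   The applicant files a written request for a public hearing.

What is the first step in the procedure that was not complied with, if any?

(1) due by 24 December 2000 + 63 days = 25 February 2001; 23 February 2001 is within that limit.
(2) the permitted window runs from 23 February 2001 + 10 = 5 March 2001 to 23 February 2001 + 53 = 17 April 2001; done 15 April 2001, which is between those dates.
(3) due by 15 May 2001 + 29 days = 13 June 2001; done 19 June 2001 — 6 days late.
No need to go further; step 3 was not satisfied.

Step 3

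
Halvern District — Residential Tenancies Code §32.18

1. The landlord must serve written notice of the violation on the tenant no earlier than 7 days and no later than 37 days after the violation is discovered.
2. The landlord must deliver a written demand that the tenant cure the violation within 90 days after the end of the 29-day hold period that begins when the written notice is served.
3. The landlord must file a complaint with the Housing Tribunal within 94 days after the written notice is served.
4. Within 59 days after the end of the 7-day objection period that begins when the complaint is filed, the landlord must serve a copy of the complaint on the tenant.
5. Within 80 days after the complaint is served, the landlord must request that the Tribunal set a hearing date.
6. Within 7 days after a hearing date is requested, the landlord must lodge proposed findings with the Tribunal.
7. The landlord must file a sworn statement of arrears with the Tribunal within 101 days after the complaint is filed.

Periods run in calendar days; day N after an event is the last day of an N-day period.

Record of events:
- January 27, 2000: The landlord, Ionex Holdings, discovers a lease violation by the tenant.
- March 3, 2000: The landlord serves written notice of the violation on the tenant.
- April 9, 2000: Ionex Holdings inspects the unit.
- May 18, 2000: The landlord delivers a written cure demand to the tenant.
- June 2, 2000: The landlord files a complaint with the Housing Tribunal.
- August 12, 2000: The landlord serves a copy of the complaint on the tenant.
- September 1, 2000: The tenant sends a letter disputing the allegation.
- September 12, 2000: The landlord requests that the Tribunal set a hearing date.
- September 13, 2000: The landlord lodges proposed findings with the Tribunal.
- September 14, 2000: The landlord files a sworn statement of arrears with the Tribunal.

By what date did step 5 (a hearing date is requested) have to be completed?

October 31, 2000

Step 5 runs from August 12, 2000, when the complaint is served. 80 days after August 12, 2000 is October 31, 2000.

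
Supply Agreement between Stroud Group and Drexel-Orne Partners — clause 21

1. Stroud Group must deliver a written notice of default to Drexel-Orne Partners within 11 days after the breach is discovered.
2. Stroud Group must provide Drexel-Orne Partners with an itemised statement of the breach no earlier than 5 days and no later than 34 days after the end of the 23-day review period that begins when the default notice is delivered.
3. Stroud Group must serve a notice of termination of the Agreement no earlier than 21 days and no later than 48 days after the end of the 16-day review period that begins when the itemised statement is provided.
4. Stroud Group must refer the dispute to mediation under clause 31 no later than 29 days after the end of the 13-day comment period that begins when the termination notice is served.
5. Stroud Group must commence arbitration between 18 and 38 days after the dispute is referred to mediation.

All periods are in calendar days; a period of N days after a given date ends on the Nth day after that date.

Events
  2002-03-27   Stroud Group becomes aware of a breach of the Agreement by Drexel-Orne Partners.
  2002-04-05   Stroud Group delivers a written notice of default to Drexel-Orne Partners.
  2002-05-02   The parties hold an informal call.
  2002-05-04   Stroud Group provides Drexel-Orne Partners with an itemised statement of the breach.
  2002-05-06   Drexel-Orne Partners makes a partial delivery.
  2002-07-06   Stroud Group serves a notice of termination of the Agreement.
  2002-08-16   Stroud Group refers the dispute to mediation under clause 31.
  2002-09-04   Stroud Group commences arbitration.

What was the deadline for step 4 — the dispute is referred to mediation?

2002-08-17

The termination notice is served on 2002-07-06; the 13-day comment period therefore ends 2002-07-19, and step 4 runs from that date. 29 days after 2002-07-19 is 2002-08-17.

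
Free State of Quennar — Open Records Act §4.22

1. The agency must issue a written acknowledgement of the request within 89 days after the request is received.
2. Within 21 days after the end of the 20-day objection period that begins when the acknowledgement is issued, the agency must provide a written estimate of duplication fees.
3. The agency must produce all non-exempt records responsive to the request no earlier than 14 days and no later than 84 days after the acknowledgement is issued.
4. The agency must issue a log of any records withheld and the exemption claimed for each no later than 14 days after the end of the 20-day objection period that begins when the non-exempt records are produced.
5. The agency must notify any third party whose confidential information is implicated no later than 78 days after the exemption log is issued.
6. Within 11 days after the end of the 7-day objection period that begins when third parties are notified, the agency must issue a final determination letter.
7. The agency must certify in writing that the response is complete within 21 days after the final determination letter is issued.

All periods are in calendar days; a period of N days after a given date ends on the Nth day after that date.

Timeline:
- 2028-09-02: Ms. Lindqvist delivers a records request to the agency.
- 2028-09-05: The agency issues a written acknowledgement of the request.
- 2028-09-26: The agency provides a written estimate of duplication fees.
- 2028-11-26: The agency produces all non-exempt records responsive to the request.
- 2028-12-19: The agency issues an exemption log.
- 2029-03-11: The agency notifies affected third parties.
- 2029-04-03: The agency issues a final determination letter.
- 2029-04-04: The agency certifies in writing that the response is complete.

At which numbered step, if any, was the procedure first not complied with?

Step 5

Step 1: 89 days after 2028-09-02 (when the request is received) is 2028-11-30; completed 2028-09-05, before the deadline.
Step 2: 21 days after 2028-09-25 (end of the 20-day objection period, which began when the acknowledgement is issued on 2028-09-05) is 2028-10-16; done 2028-09-26 — timely.
Step 3: the window is 14–84 days after 2028-09-05 (when the acknowledgement is issued), so 2028-09-19 through 2028-11-28; 2028-11-26 falls inside that range.
Step 4: 14 days after 2028-12-16 (end of the 20-day objection period, which began when the non-exempt records are produced on 2028-11-26) is 2028-12-30; 2028-12-19 is within that limit.
Step 5: 78 days after 2028-12-19 (when the exemption log is issued) is 2029-03-07; not done until 2029-03-11, 4 days after the deadline.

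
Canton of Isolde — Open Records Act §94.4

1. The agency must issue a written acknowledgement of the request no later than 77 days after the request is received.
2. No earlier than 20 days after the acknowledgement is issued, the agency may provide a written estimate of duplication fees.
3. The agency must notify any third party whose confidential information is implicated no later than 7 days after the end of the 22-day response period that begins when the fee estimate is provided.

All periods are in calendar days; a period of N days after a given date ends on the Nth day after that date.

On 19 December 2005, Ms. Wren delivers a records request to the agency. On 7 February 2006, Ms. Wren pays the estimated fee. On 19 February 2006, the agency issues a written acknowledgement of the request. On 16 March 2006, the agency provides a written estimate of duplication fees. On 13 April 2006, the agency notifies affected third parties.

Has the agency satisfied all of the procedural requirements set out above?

Step 1: 77 days after 19 December 2005 (when the request is received) is 6 March 2006; 19 February 2006 is within that limit.
Step 2: the earliest permitted date is 20 days after 19 February 2006 (when the acknowledgement is issued), i.e. 11 March 2006; done 16 March 2006, after the minimum wait.
Step 3: 7 days after 7 April 2006 (end of the 22-day response period, which began when the fee estimate is provided on 16 March 2006) is 14 April 2006; completed 13 April 2006, before the deadline.

Yes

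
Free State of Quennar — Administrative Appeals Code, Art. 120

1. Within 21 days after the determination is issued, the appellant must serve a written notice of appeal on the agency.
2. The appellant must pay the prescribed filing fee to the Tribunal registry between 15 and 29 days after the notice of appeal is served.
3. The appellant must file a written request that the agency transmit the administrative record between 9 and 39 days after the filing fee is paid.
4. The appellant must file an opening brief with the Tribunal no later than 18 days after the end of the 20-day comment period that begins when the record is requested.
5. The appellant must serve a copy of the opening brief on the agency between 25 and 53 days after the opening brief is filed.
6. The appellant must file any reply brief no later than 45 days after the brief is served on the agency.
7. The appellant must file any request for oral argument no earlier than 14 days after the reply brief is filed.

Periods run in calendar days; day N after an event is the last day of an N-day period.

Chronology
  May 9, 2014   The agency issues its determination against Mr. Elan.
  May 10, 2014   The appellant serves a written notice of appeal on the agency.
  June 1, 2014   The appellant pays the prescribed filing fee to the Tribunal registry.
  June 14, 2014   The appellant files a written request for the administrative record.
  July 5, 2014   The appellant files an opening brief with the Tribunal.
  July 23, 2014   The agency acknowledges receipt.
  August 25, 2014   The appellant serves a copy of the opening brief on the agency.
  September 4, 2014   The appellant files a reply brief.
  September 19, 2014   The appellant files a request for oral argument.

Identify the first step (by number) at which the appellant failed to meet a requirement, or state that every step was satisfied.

None — every step was satisfied

(1) due by May 9, 2014 + 21 days = May 30, 2014; May 10, 2014 is within that limit.
(2) the permitted window runs from May 10, 2014 + 15 = May 25, 2014 to May 10, 2014 + 29 = June 8, 2014; June 1, 2014 falls inside that range.
(3) the permitted window runs from June 1, 2014 + 9 = June 10, 2014 to June 1, 2014 + 39 = July 10, 2014; done June 14, 2014 — within the window.
(4) due by July 4, 2014 + 18 days = July 22, 2014; done July 5, 2014 — timely.
(5) the permitted window runs from July 5, 2014 + 25 = July 30, 2014 to July 5, 2014 + 53 = August 27, 2014; done August 25, 2014 — within the window.
(6) due by August 25, 2014 + 45 days = October 9, 2014; done September 4, 2014 — timely.
(7) permitted from September 4, 2014 + 14 days = September 18, 2014 onward; done September 19, 2014, after the minimum wait.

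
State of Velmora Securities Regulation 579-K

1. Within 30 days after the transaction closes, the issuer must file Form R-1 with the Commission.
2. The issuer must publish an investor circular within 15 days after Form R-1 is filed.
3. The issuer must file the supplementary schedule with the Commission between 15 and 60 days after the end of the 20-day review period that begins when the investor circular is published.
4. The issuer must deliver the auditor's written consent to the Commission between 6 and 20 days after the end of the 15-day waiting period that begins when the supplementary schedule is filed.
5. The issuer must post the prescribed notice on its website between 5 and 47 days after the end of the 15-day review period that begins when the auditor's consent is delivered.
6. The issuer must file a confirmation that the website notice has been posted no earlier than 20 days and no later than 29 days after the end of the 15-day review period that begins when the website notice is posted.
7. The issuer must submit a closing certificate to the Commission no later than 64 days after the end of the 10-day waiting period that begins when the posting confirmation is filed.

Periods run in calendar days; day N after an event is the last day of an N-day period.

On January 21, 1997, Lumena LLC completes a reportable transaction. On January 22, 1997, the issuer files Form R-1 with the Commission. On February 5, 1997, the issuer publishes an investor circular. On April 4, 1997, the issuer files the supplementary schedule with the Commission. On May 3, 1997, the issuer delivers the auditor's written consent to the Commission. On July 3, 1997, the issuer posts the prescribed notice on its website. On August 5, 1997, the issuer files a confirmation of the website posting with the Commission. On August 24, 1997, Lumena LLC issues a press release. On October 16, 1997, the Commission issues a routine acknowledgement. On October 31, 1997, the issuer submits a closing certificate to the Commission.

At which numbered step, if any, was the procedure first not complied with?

Step 1 — counting 30 days from January 21, 1997 (when the transaction closes) gives a deadline of February 20, 1997; completed January 22, 1997, before the deadline.
Step 2 — counting 15 days from January 22, 1997 (when Form R-1 is filed) gives a deadline of February 6, 1997; completed February 5, 1997, before the deadline.
Step 3 — 15 and 60 days from February 25, 1997 (end of the 20-day review period, which began when the investor circular is published on February 5, 1997) are March 12, 1997 and April 26, 1997 respectively; done April 4, 1997 — within the window.
Step 4 — 6 and 20 days from April 19, 1997 (end of the 15-day waiting period, which began when the supplementary schedule is filed on April 4, 1997) are April 25, 1997 and May 9, 1997 respectively; done May 3, 1997 — within the window.
Step 5 — 5 and 47 days from May 18, 1997 (end of the 15-day review period, which began when the auditor's consent is delivered on May 3, 1997) are May 23, 1997 and July 4, 1997 respectively; July 3, 1997 falls inside that range.
Step 6 — 20 and 29 days from July 18, 1997 (end of the 15-day review period, which began when the website notice is posted on July 3, 1997) are August 7, 1997 and August 16, 1997 respectively; August 5, 1997 is 2 days too early.
No need to go further; step 6 was not satisfied.

Step 6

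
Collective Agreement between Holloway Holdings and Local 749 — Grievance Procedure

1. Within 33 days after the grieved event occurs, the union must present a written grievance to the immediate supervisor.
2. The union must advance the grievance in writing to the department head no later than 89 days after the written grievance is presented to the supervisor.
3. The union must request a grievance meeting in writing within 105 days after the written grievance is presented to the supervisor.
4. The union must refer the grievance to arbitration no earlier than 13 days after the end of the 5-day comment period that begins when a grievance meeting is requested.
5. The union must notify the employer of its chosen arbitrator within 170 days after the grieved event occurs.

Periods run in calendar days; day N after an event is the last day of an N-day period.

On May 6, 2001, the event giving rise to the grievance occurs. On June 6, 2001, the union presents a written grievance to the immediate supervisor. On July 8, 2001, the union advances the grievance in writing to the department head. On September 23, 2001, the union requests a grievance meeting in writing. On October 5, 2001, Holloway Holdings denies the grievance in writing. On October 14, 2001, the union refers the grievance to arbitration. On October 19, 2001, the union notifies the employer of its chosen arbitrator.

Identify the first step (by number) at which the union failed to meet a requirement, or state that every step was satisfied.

Step 1 — counting 33 days from May 6, 2001 (when the grieved event occurs) gives a deadline of June 8, 2001; completed June 6, 2001, before the deadline.
Step 2 — counting 89 days from June 6, 2001 (when the written grievance is presented to the supervisor) gives a deadline of September 3, 2001; done July 8, 2001 — timely.
Step 3 — counting 105 days from June 6, 2001 (when the written grievance is presented to the supervisor) gives a deadline of September 19, 2001; done September 23, 2001 — 4 days late.

Step 3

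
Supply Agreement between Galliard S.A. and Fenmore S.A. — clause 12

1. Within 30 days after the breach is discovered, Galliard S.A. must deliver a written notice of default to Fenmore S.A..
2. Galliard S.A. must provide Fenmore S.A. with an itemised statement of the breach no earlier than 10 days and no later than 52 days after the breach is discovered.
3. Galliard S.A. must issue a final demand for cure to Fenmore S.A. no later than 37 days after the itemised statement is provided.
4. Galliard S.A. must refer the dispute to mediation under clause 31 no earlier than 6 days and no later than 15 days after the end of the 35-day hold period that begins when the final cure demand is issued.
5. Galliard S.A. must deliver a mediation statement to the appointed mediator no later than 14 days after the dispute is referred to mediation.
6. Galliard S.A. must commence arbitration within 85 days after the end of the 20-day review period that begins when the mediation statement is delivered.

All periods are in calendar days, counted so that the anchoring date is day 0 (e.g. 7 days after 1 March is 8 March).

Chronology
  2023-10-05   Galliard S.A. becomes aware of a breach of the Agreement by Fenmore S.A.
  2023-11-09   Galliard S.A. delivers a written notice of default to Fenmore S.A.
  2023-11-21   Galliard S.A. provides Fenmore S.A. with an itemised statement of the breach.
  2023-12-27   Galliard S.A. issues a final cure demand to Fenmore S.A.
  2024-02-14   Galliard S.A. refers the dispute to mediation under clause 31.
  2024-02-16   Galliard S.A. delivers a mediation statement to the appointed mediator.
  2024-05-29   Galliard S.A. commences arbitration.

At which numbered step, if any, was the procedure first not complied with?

Step 1 — counting 30 days from 2023-10-05 (when the breach is discovered) gives a deadline of 2023-11-04; not done until 2023-11-09, 5 days after the deadline.

Step 1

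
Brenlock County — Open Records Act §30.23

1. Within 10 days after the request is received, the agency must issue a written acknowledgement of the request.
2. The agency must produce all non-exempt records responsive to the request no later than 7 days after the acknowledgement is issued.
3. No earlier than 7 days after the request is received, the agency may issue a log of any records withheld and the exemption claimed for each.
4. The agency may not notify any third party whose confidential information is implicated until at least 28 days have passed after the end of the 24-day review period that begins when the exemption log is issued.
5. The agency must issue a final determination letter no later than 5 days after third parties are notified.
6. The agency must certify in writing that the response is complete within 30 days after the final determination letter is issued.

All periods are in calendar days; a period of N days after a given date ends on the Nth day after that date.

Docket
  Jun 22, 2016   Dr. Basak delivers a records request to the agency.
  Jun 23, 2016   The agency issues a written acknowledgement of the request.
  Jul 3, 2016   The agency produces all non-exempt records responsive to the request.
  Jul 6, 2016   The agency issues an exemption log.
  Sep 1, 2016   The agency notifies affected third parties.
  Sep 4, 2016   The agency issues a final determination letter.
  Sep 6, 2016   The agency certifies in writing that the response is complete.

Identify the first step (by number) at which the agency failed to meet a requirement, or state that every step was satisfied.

(1) due by Jun 22, 2016 + 10 days = Jul 2, 2016; Jun 23, 2016 is within that limit.
(2) due by Jun 23, 2016 + 7 days = Jun 30, 2016; Jul 3, 2016 misses that deadline by 3 days.

Step 2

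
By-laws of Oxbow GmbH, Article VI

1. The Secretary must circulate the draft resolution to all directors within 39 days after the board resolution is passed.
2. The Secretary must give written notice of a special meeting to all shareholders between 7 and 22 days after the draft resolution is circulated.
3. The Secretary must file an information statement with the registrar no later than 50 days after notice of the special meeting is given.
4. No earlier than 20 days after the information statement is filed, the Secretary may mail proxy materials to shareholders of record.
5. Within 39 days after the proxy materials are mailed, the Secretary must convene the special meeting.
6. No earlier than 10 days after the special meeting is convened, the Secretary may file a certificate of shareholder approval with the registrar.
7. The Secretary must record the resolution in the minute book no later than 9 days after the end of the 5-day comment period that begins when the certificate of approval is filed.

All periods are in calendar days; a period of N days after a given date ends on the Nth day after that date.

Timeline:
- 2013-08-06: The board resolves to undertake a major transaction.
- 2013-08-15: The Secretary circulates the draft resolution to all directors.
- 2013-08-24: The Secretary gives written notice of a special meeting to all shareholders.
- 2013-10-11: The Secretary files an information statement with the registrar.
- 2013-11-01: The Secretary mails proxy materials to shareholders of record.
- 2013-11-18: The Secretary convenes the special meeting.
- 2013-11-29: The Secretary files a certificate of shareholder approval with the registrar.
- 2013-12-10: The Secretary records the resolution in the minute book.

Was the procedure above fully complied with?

(1) due by 2013-08-06 + 39 days = 2013-09-14; done 2013-08-15 — timely.
(2) the permitted window runs from 2013-08-15 + 7 = 2013-08-22 to 2013-08-15 + 22 = 2013-09-06; done 2013-08-24, which is between those dates.
(3) due by 2013-08-24 + 50 days = 2013-10-13; completed 2013-10-11, before the deadline.
(4) permitted from 2013-10-11 + 20 days = 2013-10-31 onward; done 2013-11-01, after the minimum wait.
(5) due by 2013-11-01 + 39 days = 2013-12-10; 2013-11-18 is within that limit.
(6) permitted from 2013-11-18 + 10 days = 2013-11-28 onward; done 2013-11-29, after the minimum wait.
(7) due by 2013-12-04 + 9 days = 2013-12-13; completed 2013-12-10, before the deadline.

Yes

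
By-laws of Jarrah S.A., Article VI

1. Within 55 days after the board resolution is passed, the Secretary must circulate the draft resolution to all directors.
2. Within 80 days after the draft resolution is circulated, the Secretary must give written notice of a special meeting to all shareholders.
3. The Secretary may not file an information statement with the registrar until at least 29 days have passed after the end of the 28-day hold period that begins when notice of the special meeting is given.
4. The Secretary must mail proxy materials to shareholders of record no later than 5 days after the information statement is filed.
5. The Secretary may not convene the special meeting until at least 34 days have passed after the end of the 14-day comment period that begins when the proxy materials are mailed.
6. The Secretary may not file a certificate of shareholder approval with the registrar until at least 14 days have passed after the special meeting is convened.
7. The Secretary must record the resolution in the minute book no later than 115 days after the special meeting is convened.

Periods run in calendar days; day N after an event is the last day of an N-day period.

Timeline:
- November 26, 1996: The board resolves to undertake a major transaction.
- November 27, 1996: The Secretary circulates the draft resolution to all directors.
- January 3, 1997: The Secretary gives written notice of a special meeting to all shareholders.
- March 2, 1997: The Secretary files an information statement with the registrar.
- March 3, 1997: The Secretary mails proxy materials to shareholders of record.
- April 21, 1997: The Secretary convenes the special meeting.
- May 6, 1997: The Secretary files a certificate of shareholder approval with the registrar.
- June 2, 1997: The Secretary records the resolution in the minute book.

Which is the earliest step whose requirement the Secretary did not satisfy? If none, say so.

None — every step was satisfied

(1) due by November 26, 1996 + 55 days = January 20, 1997; done November 27, 1996 — timely.
(2) due by November 27, 1996 + 80 days = February 15, 1997; done January 3, 1997 — timely.
(3) permitted from January 31, 1997 + 29 days = March 1, 1997 onward; done March 2, 1997, after the minimum wait.
(4) due by March 2, 1997 + 5 days = March 7, 1997; done March 3, 1997 — timely.
(5) permitted from March 17, 1997 + 34 days = April 20, 1997 onward; done April 21, 1997, after the minimum wait.
(6) permitted from April 21, 1997 + 14 days = May 5, 1997 onward; done May 6, 1997 — permitted.
(7) due by April 21, 1997 + 115 days = August 14, 1997; completed June 2, 1997, before the deadline.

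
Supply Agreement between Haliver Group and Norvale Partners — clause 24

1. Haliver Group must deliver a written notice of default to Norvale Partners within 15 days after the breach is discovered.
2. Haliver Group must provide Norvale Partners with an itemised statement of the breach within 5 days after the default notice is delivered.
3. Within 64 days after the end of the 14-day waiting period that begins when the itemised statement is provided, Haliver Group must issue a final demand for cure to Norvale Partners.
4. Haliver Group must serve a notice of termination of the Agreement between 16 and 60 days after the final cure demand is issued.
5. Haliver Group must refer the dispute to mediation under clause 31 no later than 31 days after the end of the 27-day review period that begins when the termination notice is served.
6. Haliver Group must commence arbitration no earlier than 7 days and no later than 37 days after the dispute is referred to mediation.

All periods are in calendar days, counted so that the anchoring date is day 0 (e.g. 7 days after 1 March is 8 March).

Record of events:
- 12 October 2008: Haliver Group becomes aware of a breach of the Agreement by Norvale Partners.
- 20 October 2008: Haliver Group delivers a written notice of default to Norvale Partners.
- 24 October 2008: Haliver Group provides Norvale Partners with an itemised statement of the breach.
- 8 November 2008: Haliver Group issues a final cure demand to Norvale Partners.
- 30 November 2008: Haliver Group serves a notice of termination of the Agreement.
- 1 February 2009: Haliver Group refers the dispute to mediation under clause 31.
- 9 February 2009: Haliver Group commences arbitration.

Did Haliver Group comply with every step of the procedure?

Step 1: 15 days after 12 October 2008 (when the breach is discovered) is 27 October 2008; completed 20 October 2008, before the deadline.
Step 2: 5 days after 20 October 2008 (when the default notice is delivered) is 25 October 2008; 24 October 2008 is within that limit.
Step 3: 64 days after 7 November 2008 (end of the 14-day waiting period, which began when the itemised statement is provided on 24 October 2008) is 10 January 2009; 8 November 2008 is within that limit.
Step 4: the window is 16–60 days after 8 November 2008 (when the final cure demand is issued), so 24 November 2008 through 7 January 2009; done 30 November 2008, which is between those dates.
Step 5: 31 days after 27 December 2008 (end of the 27-day review period, which began when the termination notice is served on 30 November 2008) is 27 January 2009; done 1 February 2009 — 5 days late.

No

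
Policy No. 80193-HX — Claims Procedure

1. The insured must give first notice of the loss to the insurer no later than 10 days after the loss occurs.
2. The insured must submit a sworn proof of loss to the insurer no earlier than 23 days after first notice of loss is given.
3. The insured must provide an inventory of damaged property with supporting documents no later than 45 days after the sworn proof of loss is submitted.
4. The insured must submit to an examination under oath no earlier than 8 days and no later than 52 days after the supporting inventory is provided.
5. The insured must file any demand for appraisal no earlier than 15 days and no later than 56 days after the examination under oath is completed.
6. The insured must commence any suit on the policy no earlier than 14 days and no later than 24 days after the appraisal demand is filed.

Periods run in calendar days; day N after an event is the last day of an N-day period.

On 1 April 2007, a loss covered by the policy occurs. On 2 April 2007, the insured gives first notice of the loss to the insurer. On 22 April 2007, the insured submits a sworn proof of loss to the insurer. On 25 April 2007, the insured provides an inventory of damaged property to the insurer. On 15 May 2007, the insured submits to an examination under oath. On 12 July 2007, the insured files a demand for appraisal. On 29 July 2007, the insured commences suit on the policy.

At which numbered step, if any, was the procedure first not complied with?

(1) due by 1 April 2007 + 10 days = 11 April 2007; 2 April 2007 is within that limit.
(2) permitted from 2 April 2007 + 23 days = 25 April 2007 onward; 22 April 2007 is 3 days before the earliest permitted date.
The procedure was therefore not followed at step 2.

Step 2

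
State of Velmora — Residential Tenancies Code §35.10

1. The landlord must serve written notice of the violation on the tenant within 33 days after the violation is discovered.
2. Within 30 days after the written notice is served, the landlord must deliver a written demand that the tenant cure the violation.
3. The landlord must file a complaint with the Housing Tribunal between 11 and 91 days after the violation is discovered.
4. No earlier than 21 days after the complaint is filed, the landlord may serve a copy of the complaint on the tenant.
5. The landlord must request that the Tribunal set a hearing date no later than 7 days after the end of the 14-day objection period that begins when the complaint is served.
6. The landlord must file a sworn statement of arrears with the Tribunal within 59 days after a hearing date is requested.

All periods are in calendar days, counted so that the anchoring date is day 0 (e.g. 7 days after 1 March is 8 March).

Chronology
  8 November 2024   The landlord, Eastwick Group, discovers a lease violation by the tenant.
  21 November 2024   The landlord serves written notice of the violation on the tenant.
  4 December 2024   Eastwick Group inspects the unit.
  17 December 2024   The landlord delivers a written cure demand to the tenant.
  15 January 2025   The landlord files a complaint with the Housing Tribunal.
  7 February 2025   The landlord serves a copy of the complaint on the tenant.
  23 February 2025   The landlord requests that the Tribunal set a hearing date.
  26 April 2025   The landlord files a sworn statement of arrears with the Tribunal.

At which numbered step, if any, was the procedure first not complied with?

Step 6

Step 1 — counting 33 days from 8 November 2024 (when the violation is discovered) gives a deadline of 11 December 2024; 21 November 2024 is within that limit.
Step 2 — counting 30 days from 21 November 2024 (when the written notice is served) gives a deadline of 21 December 2024; 17 December 2024 is within that limit.
Step 3 — 11 and 91 days from 8 November 2024 (when the violation is discovered) are 19 November 2024 and 7 February 2025 respectively; 15 January 2025 falls inside that range.
Step 4 — must wait 21 days from 15 January 2025 (when the complaint is filed), so not before 5 February 2025; done 7 February 2025, after the minimum wait.
Step 5 — counting 7 days from 21 February 2025 (end of the 14-day objection period, which began when the complaint is served on 7 February 2025) gives a deadline of 28 February 2025; completed 23 February 2025, before the deadline.
Step 6 — counting 59 days from 23 February 2025 (when a hearing date is requested) gives a deadline of 23 April 2025; 26 April 2025 misses that deadline by 3 days.
The procedure was therefore not followed at step 6.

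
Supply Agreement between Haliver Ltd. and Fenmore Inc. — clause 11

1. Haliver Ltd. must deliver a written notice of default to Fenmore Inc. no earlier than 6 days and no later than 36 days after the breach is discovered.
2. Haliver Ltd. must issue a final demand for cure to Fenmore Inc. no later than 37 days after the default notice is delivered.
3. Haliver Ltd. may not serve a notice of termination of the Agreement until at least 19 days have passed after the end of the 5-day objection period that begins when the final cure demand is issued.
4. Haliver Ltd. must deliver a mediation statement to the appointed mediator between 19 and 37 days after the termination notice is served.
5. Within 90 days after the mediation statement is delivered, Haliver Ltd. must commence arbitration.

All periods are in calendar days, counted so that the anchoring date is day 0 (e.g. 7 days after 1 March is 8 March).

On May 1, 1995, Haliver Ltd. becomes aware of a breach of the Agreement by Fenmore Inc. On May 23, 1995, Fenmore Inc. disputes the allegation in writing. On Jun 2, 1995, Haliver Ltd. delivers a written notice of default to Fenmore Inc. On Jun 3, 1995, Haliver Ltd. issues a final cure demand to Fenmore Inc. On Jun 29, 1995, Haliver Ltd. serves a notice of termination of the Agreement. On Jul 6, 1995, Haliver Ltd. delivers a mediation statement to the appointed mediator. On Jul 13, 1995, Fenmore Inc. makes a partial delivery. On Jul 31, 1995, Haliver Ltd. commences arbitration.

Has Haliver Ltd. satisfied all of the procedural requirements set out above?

No

(1) the permitted window runs from May 1, 1995 + 6 = May 7, 1995 to May 1, 1995 + 36 = Jun 6, 1995; Jun 2, 1995 falls inside that range.
(2) due by Jun 2, 1995 + 37 days = Jul 9, 1995; completed Jun 3, 1995, before the deadline.
(3) permitted from Jun 8, 1995 + 19 days = Jun 27, 1995 onward; done Jun 29, 1995 — permitted.
(4) the permitted window runs from Jun 29, 1995 + 19 = Jul 18, 1995 to Jun 29, 1995 + 37 = Aug 5, 1995; done Jul 6, 1995 — 12 days before the window opened.
The analysis stops there.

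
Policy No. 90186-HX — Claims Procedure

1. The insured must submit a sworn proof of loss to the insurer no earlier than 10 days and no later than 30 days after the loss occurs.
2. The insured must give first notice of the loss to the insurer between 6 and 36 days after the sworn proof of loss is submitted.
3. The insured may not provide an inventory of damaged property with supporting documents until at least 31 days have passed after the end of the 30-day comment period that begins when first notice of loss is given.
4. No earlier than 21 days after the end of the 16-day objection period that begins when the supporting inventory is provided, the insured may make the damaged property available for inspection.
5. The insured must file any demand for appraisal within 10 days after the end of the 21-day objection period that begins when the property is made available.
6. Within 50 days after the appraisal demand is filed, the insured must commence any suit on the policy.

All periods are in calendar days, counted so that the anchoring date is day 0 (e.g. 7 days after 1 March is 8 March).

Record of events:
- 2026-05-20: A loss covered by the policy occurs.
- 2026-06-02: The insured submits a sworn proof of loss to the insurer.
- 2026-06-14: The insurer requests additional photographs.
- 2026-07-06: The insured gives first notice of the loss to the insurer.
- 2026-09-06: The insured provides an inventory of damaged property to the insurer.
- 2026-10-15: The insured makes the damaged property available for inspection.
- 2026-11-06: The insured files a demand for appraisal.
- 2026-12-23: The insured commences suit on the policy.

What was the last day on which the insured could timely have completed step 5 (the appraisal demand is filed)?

2026-11-15

The property is made available on 2026-10-15; the 21-day objection period therefore ends 2026-11-05, and step 5 runs from that date. 10 days after 2026-11-05 is 2026-11-15.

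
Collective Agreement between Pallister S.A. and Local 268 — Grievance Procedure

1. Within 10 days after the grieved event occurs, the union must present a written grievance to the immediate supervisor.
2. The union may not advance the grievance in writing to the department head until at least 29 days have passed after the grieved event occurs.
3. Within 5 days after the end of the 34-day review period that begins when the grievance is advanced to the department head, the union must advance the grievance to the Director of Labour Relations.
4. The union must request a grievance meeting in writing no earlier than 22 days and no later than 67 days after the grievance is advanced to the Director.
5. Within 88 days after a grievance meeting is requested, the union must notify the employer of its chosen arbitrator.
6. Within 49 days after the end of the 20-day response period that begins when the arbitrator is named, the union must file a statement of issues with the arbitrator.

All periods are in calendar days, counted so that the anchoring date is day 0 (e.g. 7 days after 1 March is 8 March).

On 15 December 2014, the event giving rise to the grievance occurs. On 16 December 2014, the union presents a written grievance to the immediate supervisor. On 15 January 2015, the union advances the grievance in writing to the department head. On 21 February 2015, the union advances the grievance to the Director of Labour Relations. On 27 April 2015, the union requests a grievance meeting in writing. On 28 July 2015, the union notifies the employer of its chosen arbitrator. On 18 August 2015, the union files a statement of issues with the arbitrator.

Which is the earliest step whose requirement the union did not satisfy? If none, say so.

Step 5

(1) due by 15 December 2014 + 10 days = 25 December 2014; 16 December 2014 is within that limit.
(2) permitted from 15 December 2014 + 29 days = 13 January 2015 onward; done 15 January 2015 — permitted.
(3) due by 18 February 2015 + 5 days = 23 February 2015; done 21 February 2015 — timely.
(4) the permitted window runs from 21 February 2015 + 22 = 15 March 2015 to 21 February 2015 + 67 = 29 April 2015; 27 April 2015 falls inside that range.
(5) due by 27 April 2015 + 88 days = 24 July 2015; not done until 28 July 2015, 4 days after the deadline.
That is the first point of non-compliance.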